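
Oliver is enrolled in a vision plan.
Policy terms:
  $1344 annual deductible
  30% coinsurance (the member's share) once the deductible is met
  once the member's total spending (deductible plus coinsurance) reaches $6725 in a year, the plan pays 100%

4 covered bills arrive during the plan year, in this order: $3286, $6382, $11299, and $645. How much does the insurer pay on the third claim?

$8415.20

#1 ($3286): $1344 to deductible, leaving $1942; member's 30% is $582.60. Member pays $1926.60; OOP now $1926.60. Plan pays $3286 − $1926.60 = $1359.40.
#2 ($6382): 30% coinsurance on $6382 = $1914.60. Member owes $1914.60 (running OOP $3841.20). Insurer: $6382 − $1914.60 = $4467.40.
#3 ($11299): deductible already satisfied, so member's share is 30% × $11299 = $3389.70. That would push OOP to $7230.90, over the $6725 cap, so member pays $6725 − $3841.20 = $2883.80. Insurer: $11299 − $2883.80 = $8415.20.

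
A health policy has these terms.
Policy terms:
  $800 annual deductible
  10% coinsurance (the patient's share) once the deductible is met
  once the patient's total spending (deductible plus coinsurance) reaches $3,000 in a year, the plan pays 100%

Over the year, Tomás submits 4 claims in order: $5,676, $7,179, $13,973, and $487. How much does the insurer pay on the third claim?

#1 ($5,676): deductible takes $800, $4,876 remains; coinsurance $4,876 × 10% = $487.60. Patient pays $1,287.60; OOP now $1,287.60. Insurer: $5,676 − $1,287.60 = $4,388.40.
#2 ($7,179): 10% coinsurance on $7,179 = $717.90. Patient owes $717.90 (running OOP $2,005.50). Insurer: $7,179 − $717.90 = $6,461.10.
#3 ($13,973): deductible met; 10% of $13,973 = $1,397.30. That would push OOP to $3,402.80, over the $3,000 cap, so patient pays $3,000 − $2,005.50 = $994.50. Insurer: $13,973 − $994.50 = $12,978.50.

$12,978.50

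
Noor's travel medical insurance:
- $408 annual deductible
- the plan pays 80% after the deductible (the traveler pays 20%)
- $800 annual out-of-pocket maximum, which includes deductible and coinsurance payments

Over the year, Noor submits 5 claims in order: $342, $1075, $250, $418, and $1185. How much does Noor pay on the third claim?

$50

Bill 1, $342: entire amount goes to the deductible. Traveler pays $342; OOP now $342.
Bill 2, $1075: $66 finishes the deductible; $1009 goes to coinsurance; 20% of $1009 = $201.80. Cost to traveler: $267.80. OOP to date $609.80.
Bill 3, $250: deductible already satisfied, so traveler's share is 20% × $250 = $50. Cost to traveler: $50. OOP to date $659.80.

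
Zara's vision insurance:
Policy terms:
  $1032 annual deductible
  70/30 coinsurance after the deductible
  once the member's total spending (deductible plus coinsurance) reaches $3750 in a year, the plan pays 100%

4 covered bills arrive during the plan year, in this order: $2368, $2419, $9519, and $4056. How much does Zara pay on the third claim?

$1591.50

Claim 1 ($2368): $1032 finishes the deductible; $1336 goes to coinsurance; 30% of $1336 = $400.80. Member pays $1432.80; OOP now $1432.80.
Claim 2 ($2419): 30% coinsurance on $2419 = $725.70. Member pays $725.70; OOP now $2158.50.
Claim 3 ($9519): 30% coinsurance on $9519 = $2855.70. That would push OOP to $5014.20, over the $3750 cap, so member pays $3750 − $2158.50 = $1591.50.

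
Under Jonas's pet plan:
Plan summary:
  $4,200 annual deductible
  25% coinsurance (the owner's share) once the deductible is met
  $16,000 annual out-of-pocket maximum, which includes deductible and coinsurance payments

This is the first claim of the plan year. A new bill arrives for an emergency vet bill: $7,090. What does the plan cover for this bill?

Nothing has been paid toward the $4,200 deductible, so the first $4,200 of this charge is applied there.
The remaining $2,890 (= $7,090 − $4,200) moves to coinsurance.
25% of $2,890 = $722.50 falls to the owner.
That puts the owner's cost at $4,200 + $722.50 = $4,922.50 before any cap.
Total out-of-pocket so far would be $0 + $4,922.50 = $4,922.50, below the $16,000 cap — no reduction.
Insurer pays the balance: $7,090 − $4,922.50 = $2,167.50.

$2,167.50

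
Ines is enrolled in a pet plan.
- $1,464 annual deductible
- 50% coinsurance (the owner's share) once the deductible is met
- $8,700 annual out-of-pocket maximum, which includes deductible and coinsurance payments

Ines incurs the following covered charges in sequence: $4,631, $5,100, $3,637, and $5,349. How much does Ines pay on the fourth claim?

$1,284

Claim 1 ($4,631): $1,464 finishes the deductible; $3,167 goes to coinsurance; coinsurance $3,167 × 50% = $1,583.50. Owner pays $3,047.50; OOP now $3,047.50.
Claim 2 ($5,100): 50% coinsurance on $5,100 = $2,550. Owner owes $2,550 (running OOP $5,597.50).
Claim 3 ($3,637): deductible met; 50% of $3,637 = $1,818.50. Owner pays $1,818.50; OOP now $7,416.
Claim 4 ($5,349): 50% coinsurance on $5,349 = $2,674.50. OOP would hit $10,090.50 > $8,700, so the cap limits the owner to $8,700 − $7,416 = $1,284.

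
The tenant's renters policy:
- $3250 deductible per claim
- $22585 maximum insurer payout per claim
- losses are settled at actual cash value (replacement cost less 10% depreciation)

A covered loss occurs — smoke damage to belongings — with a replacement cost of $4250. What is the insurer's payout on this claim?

$575

Actual cash value after 10% depreciation: $4250 × 90% = $3825.
After the deductible, $3825 − $3250 = $575 remains.
$575 is within the $22585 limit, so the insurer pays $575.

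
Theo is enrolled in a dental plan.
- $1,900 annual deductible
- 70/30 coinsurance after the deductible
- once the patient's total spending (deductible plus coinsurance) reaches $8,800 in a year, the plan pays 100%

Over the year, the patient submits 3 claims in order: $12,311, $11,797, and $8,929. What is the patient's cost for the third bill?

$237.60

Claim 1 ($12,311): $1,900 finishes the deductible; $10,411 goes to coinsurance; 30% of $10,411 = $3,123.30. Patient owes $5,023.30 (running OOP $5,023.30).
Claim 2 ($11,797): 30% coinsurance on $11,797 = $3,539.10. Patient pays $3,539.10; OOP now $8,562.40.
Claim 3 ($8,929): deductible already satisfied, so patient's share is 30% × $8,929 = $2,678.70. That would push OOP to $11,241.10, over the $8,800 cap, so patient pays $8,800 − $8,562.40 = $237.60.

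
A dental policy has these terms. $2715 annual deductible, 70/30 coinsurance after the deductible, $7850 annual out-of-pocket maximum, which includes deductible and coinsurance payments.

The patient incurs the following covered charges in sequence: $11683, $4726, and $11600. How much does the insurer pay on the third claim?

Claim 1 — $11683: deductible takes $2715, $8968 remains; coinsurance $8968 × 30% = $2690.40. Patient owes $5405.40 (running OOP $5405.40). Insurer: $11683 − $5405.40 = $6277.60.
Claim 2 — $4726: 30% coinsurance on $4726 = $1417.80. Cost to patient: $1417.80. OOP to date $6823.20. Insurer: $4726 − $1417.80 = $3308.20.
Claim 3 — $11600: 30% coinsurance on $11600 = $3480. OOP would hit $10303.20 > $7850, so the cap limits the patient to $7850 − $6823.20 = $1026.80. Insurer: $11600 − $1026.80 = $10573.20.

$10573.20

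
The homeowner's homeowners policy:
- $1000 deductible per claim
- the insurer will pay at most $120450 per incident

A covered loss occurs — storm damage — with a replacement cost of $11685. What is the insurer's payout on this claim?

$10685

After the deductible, $11685 − $1000 = $10685 remains.
That's under the $120450 cap, so the insurer reimburses the full $10685.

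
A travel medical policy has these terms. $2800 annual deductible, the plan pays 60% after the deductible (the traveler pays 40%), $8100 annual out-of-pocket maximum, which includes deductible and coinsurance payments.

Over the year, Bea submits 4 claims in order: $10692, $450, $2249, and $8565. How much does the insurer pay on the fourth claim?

$7501.40

Claim 1 ($10692): $2800 finishes the deductible; $7892 goes to coinsurance; coinsurance $7892 × 40% = $3156.80. Traveler owes $5956.80 (running OOP $5956.80). Plan pays $10692 − $5956.80 = $4735.20.
Claim 2 ($450): deductible met; 40% of $450 = $180. Traveler pays $180; OOP now $6136.80. Insurer: $450 − $180 = $270.
Claim 3 ($2249): deductible met; 40% of $2249 = $899.60. Cost to traveler: $899.60. OOP to date $7036.40. Plan pays $2249 − $899.60 = $1349.40.
Claim 4 ($8565): deductible already satisfied, so traveler's share is 40% × $8565 = $3426. OOP would hit $10462.40 > $8100, so the cap limits the traveler to $8100 − $7036.40 = $1063.60. Plan pays $8565 − $1063.60 = $7501.40.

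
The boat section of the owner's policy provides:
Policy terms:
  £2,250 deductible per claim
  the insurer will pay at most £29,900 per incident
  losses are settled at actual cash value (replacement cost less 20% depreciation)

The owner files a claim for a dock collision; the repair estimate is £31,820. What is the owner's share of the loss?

Depreciate 20%: the covered value is £31,820 × 0.8 = £25,456.
Subtract the deductible: £25,456 − £2,250 = £23,206.
£23,206 ≤ £29,900, so the limit doesn't bind; insurer pays £23,206.
Out of pocket: £31,820 − £23,206 = £8,614.

£8,614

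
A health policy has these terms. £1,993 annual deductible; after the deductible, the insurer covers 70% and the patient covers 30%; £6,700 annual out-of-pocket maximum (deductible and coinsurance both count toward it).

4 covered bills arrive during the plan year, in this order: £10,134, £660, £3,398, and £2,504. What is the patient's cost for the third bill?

Claim 1 — £10,134: £1,993 finishes the deductible; £8,141 goes to coinsurance; patient's 30% is £2,442.30. Patient pays £4,435.30; OOP now £4,435.30.
Claim 2 — £660: deductible already satisfied, so patient's share is 30% × £660 = £198. Cost to patient: £198. OOP to date £4,633.30.
Claim 3 — £3,398: deductible already satisfied, so patient's share is 30% × £3,398 = £1,019.40. Patient owes £1,019.40 (running OOP £5,652.70).

£1,019.40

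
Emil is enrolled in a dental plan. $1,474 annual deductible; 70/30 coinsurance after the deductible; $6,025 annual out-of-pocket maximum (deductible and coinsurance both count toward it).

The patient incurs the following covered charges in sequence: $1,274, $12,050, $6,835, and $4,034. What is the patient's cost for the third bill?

Bill 1, $1,274: entire amount goes to the deductible. Cost to patient: $1,274. OOP to date $1,274.
Bill 2, $12,050: $200 to deductible, leaving $11,850; coinsurance $11,850 × 30% = $3,555. Patient pays $3,755; OOP now $5,029.
Bill 3, $6,835: deductible met; 30% of $6,835 = $2,050.50. That would push OOP to $7,079.50, over the $6,025 cap, so patient pays $6,025 − $5,029 = $996.

$996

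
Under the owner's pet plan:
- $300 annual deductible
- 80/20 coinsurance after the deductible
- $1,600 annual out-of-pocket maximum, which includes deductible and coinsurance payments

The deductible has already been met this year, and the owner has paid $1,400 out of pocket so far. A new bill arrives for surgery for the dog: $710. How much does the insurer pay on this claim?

$568

The deductible is already satisfied, so the full bill goes to coinsurance.
Owner's 20% share of $710 is $142.
Year-to-date out-of-pocket becomes $1,400 + $142 = $1,542, still under the $1,600 maximum, so no cap applies.
The insurer covers the remainder: $710 − $142 = $568.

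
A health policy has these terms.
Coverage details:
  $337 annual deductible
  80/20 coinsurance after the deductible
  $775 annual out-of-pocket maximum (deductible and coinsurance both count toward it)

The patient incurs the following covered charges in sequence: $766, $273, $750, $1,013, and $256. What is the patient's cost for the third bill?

Bill 1, $766: deductible takes $337, $429 remains; coinsurance $429 × 20% = $85.80. Patient owes $422.80 (running OOP $422.80).
Bill 2, $273: 20% coinsurance on $273 = $54.60. Patient owes $54.60 (running OOP $477.40).
Bill 3, $750: deductible already satisfied, so patient's share is 20% × $750 = $150. Patient owes $150 (running OOP $627.40).

$150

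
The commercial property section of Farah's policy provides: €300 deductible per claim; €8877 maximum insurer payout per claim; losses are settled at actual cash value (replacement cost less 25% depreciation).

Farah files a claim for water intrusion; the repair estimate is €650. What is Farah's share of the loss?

Actual cash value after 25% depreciation: €650 × 75% = €487.50.
Less the €300 deductible: €487.50 − €300 = €187.50.
€187.50 is within the €8877 limit, so the insurer pays €187.50.
Business's share is the uncovered remainder: €650 − €187.50 = €462.50.

€462.50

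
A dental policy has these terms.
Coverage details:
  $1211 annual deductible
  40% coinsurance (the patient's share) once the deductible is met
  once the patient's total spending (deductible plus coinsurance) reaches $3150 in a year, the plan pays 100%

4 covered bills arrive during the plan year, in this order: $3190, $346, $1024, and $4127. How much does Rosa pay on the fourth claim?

Claim 1 — $3190: deductible takes $1211, $1979 remains; patient's 40% is $791.60. Cost to patient: $2002.60. OOP to date $2002.60.
Claim 2 — $346: 40% coinsurance on $346 = $138.40. Patient pays $138.40; OOP now $2141.
Claim 3 — $1024: 40% coinsurance on $1024 = $409.60. Patient pays $409.60; OOP now $2550.60.
Claim 4 — $4127: deductible already satisfied, so patient's share is 40% × $4127 = $1650.80. That would push OOP to $4201.40, over the $3150 cap, so patient pays $3150 − $2550.60 = $599.40.

$599.40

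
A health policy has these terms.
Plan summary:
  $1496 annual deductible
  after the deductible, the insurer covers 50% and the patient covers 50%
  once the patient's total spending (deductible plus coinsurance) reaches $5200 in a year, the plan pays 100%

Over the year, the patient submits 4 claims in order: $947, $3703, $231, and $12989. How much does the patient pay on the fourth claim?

#1 ($947): fully absorbed by the deductible. Patient owes $947 (running OOP $947).
#2 ($3703): $549 finishes the deductible; $3154 goes to coinsurance; 50% of $3154 = $1577. Cost to patient: $2126. OOP to date $3073.
#3 ($231): 50% coinsurance on $231 = $115.50. Cost to patient: $115.50. OOP to date $3188.50.
#4 ($12989): deductible already satisfied, so patient's share is 50% × $12989 = $6494.50. Adding that to $3188.50 gives $9683, past the $5200 cap; patient pays only $5200 − $3188.50 = $2011.50.

$2011.50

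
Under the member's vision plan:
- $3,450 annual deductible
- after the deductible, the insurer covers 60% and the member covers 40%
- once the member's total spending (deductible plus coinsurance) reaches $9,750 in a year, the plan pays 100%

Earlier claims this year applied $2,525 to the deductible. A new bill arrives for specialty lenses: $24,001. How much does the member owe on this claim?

Deductible still to meet: $3,450 − $2,525 = $925.
That leaves $24,001 − $925 = $23,076 for coinsurance.
40% of $23,076 = $9,230.40 falls to the member.
So the member owes $925 + $9,230.40 = $10,155.40 before any cap.
That would bring total out-of-pocket to $12,680.40, past the $9,750 cap. The member is capped at $9,750 − $2,525 = $7,225 on this claim.

$7,225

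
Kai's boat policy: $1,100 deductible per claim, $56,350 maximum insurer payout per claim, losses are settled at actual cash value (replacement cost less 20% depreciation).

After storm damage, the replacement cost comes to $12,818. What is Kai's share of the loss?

Actual cash value after 20% depreciation: $12,818 × 80% = $10,254.40.
After the deductible, $10,254.40 − $1,100 = $9,154.40 remains.
$9,154.40 ≤ $56,350, so the limit doesn't bind; insurer pays $9,154.40.
Out of pocket: $12,818 − $9,154.40 = $3,663.60.

$3,663.60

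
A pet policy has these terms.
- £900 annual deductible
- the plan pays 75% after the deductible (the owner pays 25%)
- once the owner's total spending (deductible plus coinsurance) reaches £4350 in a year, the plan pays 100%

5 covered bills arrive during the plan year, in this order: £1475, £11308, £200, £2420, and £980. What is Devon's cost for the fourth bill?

Bill 1, £1475: deductible takes £900, £575 remains; owner's 25% is £143.75. Cost to owner: £1043.75. OOP to date £1043.75.
Bill 2, £11308: 25% coinsurance on £11308 = £2827. Owner pays £2827; OOP now £3870.75.
Bill 3, £200: deductible met; 25% of £200 = £50. Owner owes £50 (running OOP £3920.75).
Bill 4, £2420: deductible met; 25% of £2420 = £605. OOP would hit £4525.75 > £4350, so the cap limits the owner to £4350 − £3920.75 = £429.25.

£429.25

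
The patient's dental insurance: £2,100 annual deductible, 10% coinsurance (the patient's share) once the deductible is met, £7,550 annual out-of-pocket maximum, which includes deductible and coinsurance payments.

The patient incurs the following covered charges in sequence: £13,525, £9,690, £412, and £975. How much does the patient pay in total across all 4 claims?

Bill 1, £13,525: £2,100 to deductible, leaving £11,425; patient's 10% is £1,142.50. Patient owes £3,242.50 (running OOP £3,242.50).
Bill 2, £9,690: deductible already satisfied, so patient's share is 10% × £9,690 = £969. Cost to patient: £969. OOP to date £4,211.50.
Bill 3, £412: deductible already satisfied, so patient's share is 10% × £412 = £41.20. Patient pays £41.20; OOP now £4,252.70.
Bill 4, £975: deductible met; 10% of £975 = £97.50. Patient pays £97.50; OOP now £4,350.20.
Total paid by the patient: £3,242.50 + £969 + £41.20 + £97.50 = £4,350.20.

£4,350.20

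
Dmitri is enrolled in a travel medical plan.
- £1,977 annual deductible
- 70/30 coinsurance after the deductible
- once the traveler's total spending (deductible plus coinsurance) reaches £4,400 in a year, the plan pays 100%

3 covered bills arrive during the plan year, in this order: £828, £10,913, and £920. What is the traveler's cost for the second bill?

Claim 1 — £828: all of it applies to the deductible. Traveler owes £828 (running OOP £828).
Claim 2 — £10,913: £1,149 finishes the deductible; £9,764 goes to coinsurance; 30% of £9,764 = £2,929.20. Claim cost before the cap: £1,149 + £2,929.20 = £4,078.20. That would push OOP to £4,906.20, over the £4,400 cap, so traveler pays £4,400 − £828 = £3,572.

£3,572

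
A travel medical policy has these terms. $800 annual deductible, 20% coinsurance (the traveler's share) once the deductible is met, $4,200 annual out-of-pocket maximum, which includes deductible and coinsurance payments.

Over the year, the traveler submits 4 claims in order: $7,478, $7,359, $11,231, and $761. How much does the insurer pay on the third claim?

Claim 1 ($7,478): $800 to deductible, leaving $6,678; traveler's 20% is $1,335.60. Traveler pays $2,135.60; OOP now $2,135.60. Insurer: $7,478 − $2,135.60 = $5,342.40.
Claim 2 ($7,359): 20% coinsurance on $7,359 = $1,471.80. Cost to traveler: $1,471.80. OOP to date $3,607.40. Plan pays $7,359 − $1,471.80 = $5,887.20.
Claim 3 ($11,231): 20% coinsurance on $11,231 = $2,246.20. That would push OOP to $5,853.60, over the $4,200 cap, so traveler pays $4,200 − $3,607.40 = $592.60. Plan pays $11,231 − $592.60 = $10,638.40.

$10,638.40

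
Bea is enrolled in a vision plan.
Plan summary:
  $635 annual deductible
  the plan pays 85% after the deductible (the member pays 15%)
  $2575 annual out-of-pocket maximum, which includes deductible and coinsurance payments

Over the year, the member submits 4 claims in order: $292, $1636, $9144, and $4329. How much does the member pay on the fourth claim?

$374.45

#1 ($292): fully absorbed by the deductible. Member pays $292; OOP now $292.
#2 ($1636): deductible takes $343, $1293 remains; member's 15% is $193.95. Member pays $536.95; OOP now $828.95.
#3 ($9144): deductible met; 15% of $9144 = $1371.60. Cost to member: $1371.60. OOP to date $2200.55.
#4 ($4329): deductible already satisfied, so member's share is 15% × $4329 = $649.35. OOP would hit $2849.90 > $2575, so the cap limits the member to $2575 − $2200.55 = $374.45.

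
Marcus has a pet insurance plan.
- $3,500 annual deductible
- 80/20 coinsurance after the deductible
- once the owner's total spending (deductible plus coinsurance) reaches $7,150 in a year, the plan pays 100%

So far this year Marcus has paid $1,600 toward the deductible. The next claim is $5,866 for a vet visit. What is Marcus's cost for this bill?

$2,693.20

Deductible still to meet: $3,500 − $1,600 = $1,900.
After the $1,900 deductible portion, $5,866 − $1,900 = $3,966 is subject to coinsurance.
20% of $3,966 = $793.20 falls to the owner.
Owner responsibility before any cap: $1,900 + $793.20 = $2,693.20.
Total out-of-pocket so far would be $1,600 + $2,693.20 = $4,293.20, below the $7,150 cap — no reduction.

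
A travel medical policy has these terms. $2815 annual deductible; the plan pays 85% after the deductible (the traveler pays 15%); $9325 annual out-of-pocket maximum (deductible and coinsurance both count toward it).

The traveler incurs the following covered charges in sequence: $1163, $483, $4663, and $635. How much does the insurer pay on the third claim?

Bill 1, $1163: fully absorbed by the deductible. Cost to traveler: $1163. OOP to date $1163. Insurer: $1163 − $1163 = $0.
Bill 2, $483: all of it applies to the deductible. Traveler pays $483; OOP now $1646. Plan pays $483 − $483 = $0.
Bill 3, $4663: deductible takes $1169, $3494 remains; traveler's 15% is $524.10. Traveler pays $1693.10; OOP now $3339.10. Insurer: $4663 − $1693.10 = $2969.90.

$2969.90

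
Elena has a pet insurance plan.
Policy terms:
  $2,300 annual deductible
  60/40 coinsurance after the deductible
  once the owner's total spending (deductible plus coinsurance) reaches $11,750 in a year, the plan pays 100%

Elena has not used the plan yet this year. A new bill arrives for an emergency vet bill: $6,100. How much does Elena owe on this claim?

$3,820

Deductible not yet touched, so the first $2,300 of the bill goes to the deductible.
After the $2,300 deductible portion, $6,100 − $2,300 = $3,800 is subject to coinsurance.
Coinsurance: $3,800 × 40% = $1,520.
So the owner owes $2,300 + $1,520 = $3,820 before any cap.
Cumulative spending $0 + $3,820 = $3,820 stays under the $11,750 maximum.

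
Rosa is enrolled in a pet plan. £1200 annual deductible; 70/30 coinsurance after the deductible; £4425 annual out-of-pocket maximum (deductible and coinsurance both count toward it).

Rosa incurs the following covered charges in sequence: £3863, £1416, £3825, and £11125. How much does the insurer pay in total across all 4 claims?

£15804

Claim 1 — £3863: £1200 finishes the deductible; £2663 goes to coinsurance; coinsurance £2663 × 30% = £798.90. Owner pays £1998.90; OOP now £1998.90. Plan pays £3863 − £1998.90 = £1864.10.
Claim 2 — £1416: deductible already satisfied, so owner's share is 30% × £1416 = £424.80. Cost to owner: £424.80. OOP to date £2423.70. Insurer: £1416 − £424.80 = £991.20.
Claim 3 — £3825: 30% coinsurance on £3825 = £1147.50. Owner owes £1147.50 (running OOP £3571.20). Insurer: £3825 − £1147.50 = £2677.50.
Claim 4 — £11125: deductible already satisfied, so owner's share is 30% × £11125 = £3337.50. Adding that to £3571.20 gives £6908.70, past the £4425 cap; owner pays only £4425 − £3571.20 = £853.80. Insurer: £11125 − £853.80 = £10271.20.
Insurer total = bills − owner's total = £20229 − £4425 = £15804.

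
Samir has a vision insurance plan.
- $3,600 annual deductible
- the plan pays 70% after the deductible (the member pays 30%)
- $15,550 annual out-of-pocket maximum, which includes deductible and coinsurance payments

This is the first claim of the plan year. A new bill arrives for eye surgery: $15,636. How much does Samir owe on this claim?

$7,210.80

The full $3,600 deductible is still open; $3,600 of this bill applies to it.
The remaining $12,036 (= $15,636 − $3,600) moves to coinsurance.
Member's 30% share of $12,036 is $3,610.80.
So the member owes $3,600 + $3,610.80 = $7,210.80 before any cap.
Cumulative spending $0 + $7,210.80 = $7,210.80 stays under the $15,550 maximum.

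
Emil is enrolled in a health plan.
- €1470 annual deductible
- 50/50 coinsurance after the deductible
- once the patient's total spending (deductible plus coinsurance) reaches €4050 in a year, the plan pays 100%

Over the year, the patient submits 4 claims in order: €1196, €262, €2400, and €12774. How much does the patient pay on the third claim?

Bill 1, €1196: all of it applies to the deductible. Cost to patient: €1196. OOP to date €1196.
Bill 2, €262: entire amount goes to the deductible. Cost to patient: €262. OOP to date €1458.
Bill 3, €2400: €12 to deductible, leaving €2388; coinsurance €2388 × 50% = €1194. Cost to patient: €1206. OOP to date €2664.

€1206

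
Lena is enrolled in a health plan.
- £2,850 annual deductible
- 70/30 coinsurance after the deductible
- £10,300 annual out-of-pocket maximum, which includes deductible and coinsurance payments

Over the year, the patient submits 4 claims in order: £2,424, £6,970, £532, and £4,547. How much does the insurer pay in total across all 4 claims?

£8,136.10

Claim 1 (£2,424): all of it applies to the deductible. Cost to patient: £2,424. OOP to date £2,424. Insurer: £2,424 − £2,424 = £0.
Claim 2 (£6,970): deductible takes £426, £6,544 remains; patient's 30% is £1,963.20. Cost to patient: £2,389.20. OOP to date £4,813.20. Insurer: £6,970 − £2,389.20 = £4,580.80.
Claim 3 (£532): deductible met; 30% of £532 = £159.60. Patient owes £159.60 (running OOP £4,972.80). Insurer: £532 − £159.60 = £372.40.
Claim 4 (£4,547): deductible already satisfied, so patient's share is 30% × £4,547 = £1,364.10. Cost to patient: £1,364.10. OOP to date £6,336.90. Insurer: £4,547 − £1,364.10 = £3,182.90.
Insurer total = bills − patient's total = £14,473 − £6,336.90 = £8,136.10.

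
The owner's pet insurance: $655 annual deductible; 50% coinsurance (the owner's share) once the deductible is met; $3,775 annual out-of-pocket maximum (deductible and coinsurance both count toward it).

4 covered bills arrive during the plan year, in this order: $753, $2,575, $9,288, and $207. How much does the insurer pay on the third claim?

$7,504.50

#1 ($753): deductible takes $655, $98 remains; coinsurance $98 × 50% = $49. Owner owes $704 (running OOP $704). Insurer: $753 − $704 = $49.
#2 ($2,575): 50% coinsurance on $2,575 = $1,287.50. Owner pays $1,287.50; OOP now $1,991.50. Plan pays $2,575 − $1,287.50 = $1,287.50.
#3 ($9,288): deductible met; 50% of $9,288 = $4,644. Adding that to $1,991.50 gives $6,635.50, past the $3,775 cap; owner pays only $3,775 − $1,991.50 = $1,783.50. Insurer: $9,288 − $1,783.50 = $7,504.50.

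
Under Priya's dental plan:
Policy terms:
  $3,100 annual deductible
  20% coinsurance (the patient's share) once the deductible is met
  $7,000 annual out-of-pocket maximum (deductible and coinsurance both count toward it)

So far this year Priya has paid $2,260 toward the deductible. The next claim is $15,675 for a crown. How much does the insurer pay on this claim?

Deductible still to meet: $3,100 − $2,260 = $840.
The remaining $14,835 (= $15,675 − $840) moves to coinsurance.
Patient's 20% share of $14,835 is $2,967.
That puts the patient's cost at $840 + $2,967 = $3,807 before any cap.
Cumulative spending $2,260 + $3,807 = $6,067 stays under the $7,000 maximum.
The insurer covers the remainder: $15,675 − $3,807 = $11,868.

$11,868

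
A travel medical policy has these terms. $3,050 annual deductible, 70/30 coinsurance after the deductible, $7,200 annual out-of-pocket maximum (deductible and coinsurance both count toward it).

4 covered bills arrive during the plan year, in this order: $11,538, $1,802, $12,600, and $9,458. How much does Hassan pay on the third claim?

$1,063

#1 ($11,538): $3,050 finishes the deductible; $8,488 goes to coinsurance; coinsurance $8,488 × 30% = $2,546.40. Traveler owes $5,596.40 (running OOP $5,596.40).
#2 ($1,802): 30% coinsurance on $1,802 = $540.60. Traveler owes $540.60 (running OOP $6,137).
#3 ($12,600): 30% coinsurance on $12,600 = $3,780. Adding that to $6,137 gives $9,917, past the $7,200 cap; traveler pays only $7,200 − $6,137 = $1,063.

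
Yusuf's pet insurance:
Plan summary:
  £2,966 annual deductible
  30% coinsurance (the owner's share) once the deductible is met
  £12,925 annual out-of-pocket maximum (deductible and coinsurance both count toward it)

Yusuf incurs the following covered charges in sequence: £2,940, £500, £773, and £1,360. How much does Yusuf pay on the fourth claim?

£408

Bill 1, £2,940: entire amount goes to the deductible. Owner pays £2,940; OOP now £2,940.
Bill 2, £500: £26 finishes the deductible; £474 goes to coinsurance; 30% of £474 = £142.20. Owner pays £168.20; OOP now £3,108.20.
Bill 3, £773: deductible met; 30% of £773 = £231.90. Owner owes £231.90 (running OOP £3,340.10).
Bill 4, £1,360: 30% coinsurance on £1,360 = £408. Cost to owner: £408. OOP to date £3,748.10.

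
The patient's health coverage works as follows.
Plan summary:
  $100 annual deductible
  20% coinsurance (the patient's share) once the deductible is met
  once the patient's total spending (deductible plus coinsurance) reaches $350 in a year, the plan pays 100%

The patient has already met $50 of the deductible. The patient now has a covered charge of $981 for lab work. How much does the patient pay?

$236.20

Deductible still to meet: $100 − $50 = $50.
That leaves $981 − $50 = $931 for coinsurance.
Coinsurance: $931 × 20% = $186.20.
That puts the patient's cost at $50 + $186.20 = $236.20 before any cap.
Year-to-date out-of-pocket becomes $50 + $236.20 = $286.20, still under the $350 maximum, so no cap applies.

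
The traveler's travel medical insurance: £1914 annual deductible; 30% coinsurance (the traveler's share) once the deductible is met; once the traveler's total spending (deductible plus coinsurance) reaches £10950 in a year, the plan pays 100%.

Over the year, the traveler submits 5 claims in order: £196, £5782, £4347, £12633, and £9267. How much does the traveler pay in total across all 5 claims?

£10950

Claim 1 (£196): entire amount goes to the deductible. Traveler pays £196; OOP now £196.
Claim 2 (£5782): £1718 finishes the deductible; £4064 goes to coinsurance; 30% of £4064 = £1219.20. Traveler owes £2937.20 (running OOP £3133.20).
Claim 3 (£4347): deductible already satisfied, so traveler's share is 30% × £4347 = £1304.10. Traveler pays £1304.10; OOP now £4437.30.
Claim 4 (£12633): deductible already satisfied, so traveler's share is 30% × £12633 = £3789.90. Traveler pays £3789.90; OOP now £8227.20.
Claim 5 (£9267): deductible met; 30% of £9267 = £2780.10. That would push OOP to £11007.30, over the £10950 cap, so traveler pays £10950 − £8227.20 = £2722.80.
Summing the traveler's payments: £196 + £2937.20 + £1304.10 + £3789.90 + £2722.80 = £10950.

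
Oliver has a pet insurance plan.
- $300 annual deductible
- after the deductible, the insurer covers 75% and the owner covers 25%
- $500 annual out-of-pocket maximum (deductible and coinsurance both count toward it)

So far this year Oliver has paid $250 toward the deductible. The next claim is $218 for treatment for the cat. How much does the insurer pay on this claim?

$250 of the $300 deductible is already met, leaving $50.
That leaves $218 − $50 = $168 for coinsurance.
Owner's 25% share of $168 is $42.
So the owner owes $50 + $42 = $92 before any cap.
Year-to-date out-of-pocket becomes $250 + $92 = $342, still under the $500 maximum, so no cap applies.
Insurer pays the balance: $218 − $92 = $126.

$126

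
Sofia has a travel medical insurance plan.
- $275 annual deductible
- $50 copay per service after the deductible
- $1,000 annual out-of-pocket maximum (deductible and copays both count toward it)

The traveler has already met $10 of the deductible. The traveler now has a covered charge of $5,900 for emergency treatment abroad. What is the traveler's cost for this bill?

Remaining deductible: $275 − $10 = $265.
That leaves $5,900 − $265 = $5,635 for the copay.
Copay on this service: $50.
That puts the traveler's cost at $265 + $50 = $315 before any cap.
Total out-of-pocket so far would be $10 + $315 = $325, below the $1,000 cap — no reduction.

$315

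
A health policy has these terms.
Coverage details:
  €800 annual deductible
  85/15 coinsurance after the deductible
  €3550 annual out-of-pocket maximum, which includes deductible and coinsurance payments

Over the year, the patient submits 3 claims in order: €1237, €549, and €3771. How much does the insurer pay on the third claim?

Claim 1 — €1237: €800 finishes the deductible; €437 goes to coinsurance; patient's 15% is €65.55. Patient pays €865.55; OOP now €865.55. Insurer: €1237 − €865.55 = €371.45.
Claim 2 — €549: 15% coinsurance on €549 = €82.35. Cost to patient: €82.35. OOP to date €947.90. Insurer: €549 − €82.35 = €466.65.
Claim 3 — €3771: deductible met; 15% of €3771 = €565.65. Patient pays €565.65; OOP now €1513.55. Plan pays €3771 − €565.65 = €3205.35.

€3205.35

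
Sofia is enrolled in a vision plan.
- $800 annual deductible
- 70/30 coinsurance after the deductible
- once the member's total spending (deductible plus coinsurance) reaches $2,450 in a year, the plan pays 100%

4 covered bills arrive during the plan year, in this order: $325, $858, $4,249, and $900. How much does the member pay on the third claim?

$1,274.70

Bill 1, $325: entire amount goes to the deductible. Member owes $325 (running OOP $325).
Bill 2, $858: deductible takes $475, $383 remains; coinsurance $383 × 30% = $114.90. Cost to member: $589.90. OOP to date $914.90.
Bill 3, $4,249: deductible met; 30% of $4,249 = $1,274.70. Member owes $1,274.70 (running OOP $2,189.60).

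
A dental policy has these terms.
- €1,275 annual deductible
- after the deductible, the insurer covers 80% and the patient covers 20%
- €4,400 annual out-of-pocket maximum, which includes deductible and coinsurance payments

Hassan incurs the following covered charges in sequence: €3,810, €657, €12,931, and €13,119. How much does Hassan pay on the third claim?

€2,486.60

Claim 1 (€3,810): €1,275 to deductible, leaving €2,535; coinsurance €2,535 × 20% = €507. Patient owes €1,782 (running OOP €1,782).
Claim 2 (€657): 20% coinsurance on €657 = €131.40. Patient owes €131.40 (running OOP €1,913.40).
Claim 3 (€12,931): 20% coinsurance on €12,931 = €2,586.20. That would push OOP to €4,499.60, over the €4,400 cap, so patient pays €4,400 − €1,913.40 = €2,486.60.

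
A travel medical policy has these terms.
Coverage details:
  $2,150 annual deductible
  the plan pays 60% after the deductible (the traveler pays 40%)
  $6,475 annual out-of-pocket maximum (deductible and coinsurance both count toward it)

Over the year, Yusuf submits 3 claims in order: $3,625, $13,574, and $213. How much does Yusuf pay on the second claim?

$3,735

#1 ($3,625): deductible takes $2,150, $1,475 remains; 40% of $1,475 = $590. Traveler pays $2,740; OOP now $2,740.
#2 ($13,574): 40% coinsurance on $13,574 = $5,429.60. Adding that to $2,740 gives $8,169.60, past the $6,475 cap; traveler pays only $6,475 − $2,740 = $3,735.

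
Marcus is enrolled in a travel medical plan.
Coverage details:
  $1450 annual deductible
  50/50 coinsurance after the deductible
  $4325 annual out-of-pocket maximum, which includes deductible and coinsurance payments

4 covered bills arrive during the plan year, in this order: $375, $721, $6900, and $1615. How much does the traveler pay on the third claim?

#1 ($375): entire amount goes to the deductible. Traveler owes $375 (running OOP $375).
#2 ($721): fully absorbed by the deductible. Cost to traveler: $721. OOP to date $1096.
#3 ($6900): $354 to deductible, leaving $6546; traveler's 50% is $3273. Deductible plus coinsurance: $354 + $3273 = $3627. That would push OOP to $4723, over the $4325 cap, so traveler pays $4325 − $1096 = $3229.

$3229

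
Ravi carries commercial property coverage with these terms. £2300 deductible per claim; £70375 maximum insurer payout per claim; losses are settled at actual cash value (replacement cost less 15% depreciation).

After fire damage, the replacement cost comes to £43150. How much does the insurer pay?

At 15% depreciation, ACV = £43150 − £6472.50 = £36677.50.
After the deductible, £36677.50 − £2300 = £34377.50 remains.
That's under the £70375 cap, so the insurer reimburses the full £34377.50.

£34377.50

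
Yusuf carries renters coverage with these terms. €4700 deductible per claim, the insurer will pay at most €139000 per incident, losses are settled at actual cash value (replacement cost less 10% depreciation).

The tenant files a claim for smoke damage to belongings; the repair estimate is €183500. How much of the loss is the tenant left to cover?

€44500

At 10% depreciation, ACV = €183500 − €18350 = €165150.
Subtract the deductible: €165150 − €4700 = €160450.
Since €160450 > €139000, the payout is capped at €139000.
Tenant's share is the uncovered remainder: €183500 − €139000 = €44500.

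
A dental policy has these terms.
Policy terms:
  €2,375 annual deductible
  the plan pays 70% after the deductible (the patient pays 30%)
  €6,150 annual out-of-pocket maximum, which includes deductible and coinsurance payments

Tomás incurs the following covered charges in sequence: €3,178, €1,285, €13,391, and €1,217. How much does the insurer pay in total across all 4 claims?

#1 (€3,178): €2,375 to deductible, leaving €803; 30% of €803 = €240.90. Cost to patient: €2,615.90. OOP to date €2,615.90. Plan pays €3,178 − €2,615.90 = €562.10.
#2 (€1,285): deductible already satisfied, so patient's share is 30% × €1,285 = €385.50. Patient owes €385.50 (running OOP €3,001.40). Insurer: €1,285 − €385.50 = €899.50.
#3 (€13,391): 30% coinsurance on €13,391 = €4,017.30. That would push OOP to €7,018.70, over the €6,150 cap, so patient pays €6,150 − €3,001.40 = €3,148.60. Plan pays €13,391 − €3,148.60 = €10,242.40.
#4 (€1,217): 30% coinsurance on €1,217 = €365.10. Adding that to €6,150 gives €6,515.10, past the €6,150 cap; patient pays only €6,150 − €6,150 = €0. Plan pays €1,217 − €0 = €1,217.
Insurer total: €562.10 + €899.50 + €10,242.40 + €1,217 = €12,921.

€12,921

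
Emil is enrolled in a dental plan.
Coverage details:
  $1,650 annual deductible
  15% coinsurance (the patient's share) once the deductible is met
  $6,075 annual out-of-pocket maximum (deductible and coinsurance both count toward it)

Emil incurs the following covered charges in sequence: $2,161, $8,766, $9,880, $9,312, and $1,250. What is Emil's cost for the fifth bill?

#1 ($2,161): $1,650 to deductible, leaving $511; patient's 15% is $76.65. Patient owes $1,726.65 (running OOP $1,726.65).
#2 ($8,766): deductible already satisfied, so patient's share is 15% × $8,766 = $1,314.90. Cost to patient: $1,314.90. OOP to date $3,041.55.
#3 ($9,880): deductible already satisfied, so patient's share is 15% × $9,880 = $1,482. Patient owes $1,482 (running OOP $4,523.55).
#4 ($9,312): deductible already satisfied, so patient's share is 15% × $9,312 = $1,396.80. Cost to patient: $1,396.80. OOP to date $5,920.35.
#5 ($1,250): deductible met; 15% of $1,250 = $187.50. OOP would hit $6,107.85 > $6,075, so the cap limits the patient to $6,075 − $5,920.35 = $154.65.

$154.65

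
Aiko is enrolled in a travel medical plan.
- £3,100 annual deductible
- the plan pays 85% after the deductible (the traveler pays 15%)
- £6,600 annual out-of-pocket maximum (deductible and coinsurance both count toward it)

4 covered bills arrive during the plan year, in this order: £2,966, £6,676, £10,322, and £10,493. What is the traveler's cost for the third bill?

£1,548.30

Bill 1, £2,966: entire amount goes to the deductible. Traveler pays £2,966; OOP now £2,966.
Bill 2, £6,676: deductible takes £134, £6,542 remains; traveler's 15% is £981.30. Traveler pays £1,115.30; OOP now £4,081.30.
Bill 3, £10,322: 15% coinsurance on £10,322 = £1,548.30. Traveler pays £1,548.30; OOP now £5,629.60.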